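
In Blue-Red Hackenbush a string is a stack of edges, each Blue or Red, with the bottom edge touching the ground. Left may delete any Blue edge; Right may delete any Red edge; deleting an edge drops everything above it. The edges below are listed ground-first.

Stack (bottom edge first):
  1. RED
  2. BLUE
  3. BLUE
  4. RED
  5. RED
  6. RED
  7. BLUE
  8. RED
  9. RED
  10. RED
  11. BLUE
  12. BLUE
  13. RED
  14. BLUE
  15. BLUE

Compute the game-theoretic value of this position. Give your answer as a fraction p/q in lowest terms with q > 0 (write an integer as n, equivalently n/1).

-7625/16384

Recurse on prefixes of the 15-edge string RED BLUE BLUE RED RED RED BLUE RED RED RED BLUE BLUE RED BLUE BLUE:
R: Left {  }, Right { 0 } => simplest -1
RB: Left { -1 }, Right { 0 } => simplest -1/2
RBB: Left { -1,-1/2 }, Right { 0 } => simplest -1/4
RBBR: Left { -1,-1/2 }, Right { -1/4,0 } => simplest -3/8
RBBRR: Left { -1,-1/2 }, Right { -3/8,-1/4,0 } => simplest -7/16
RBBRRR: Left { -1,-1/2 }, Right { -7/16,-3/8,-1/4,0 } => simplest -15/32
RBBRRRB: Left { -1,-1/2,-15/32 }, Right { -7/16,-3/8,-1/4,0 } => simplest -29/64
RBBRRRBR: Left { -1,-1/2,-15/32 }, Right { -29/64,-7/16,-3/8,-1/4,0 } => simplest -59/128
RBBRRRBRR: Left { -1,-1/2,-15/32 }, Right { -59/128,-29/64,-7/16,-3/8,-1/4,0 } => simplest -119/256
RBBRRRBRRR: Left { -1,-1/2,-15/32 }, Right { -119/256,-59/128,-29/64,-7/16,-3/8,-1/4,0 } => simplest -239/512
RBBRRRBRRRB: Left { -1,-1/2,-15/32,-239/512 }, Right { -119/256,-59/128,-29/64,-7/16,-3/8,-1/4,0 } => simplest -477/1024
RBBRRRBRRRBB: Left { -1,-1/2,-15/32,-239/512,-477/1024 }, Right { -119/256,-59/128,-29/64,-7/16,-3/8,-1/4,0 } => simplest -953/2048
RBBRRRBRRRBBR: Left { -1,-1/2,-15/32,-239/512,-477/1024 }, Right { -953/2048,-119/256,-59/128,-29/64,-7/16,-3/8,-1/4,0 } => simplest -1907/4096
RBBRRRBRRRBBRB: Left { -1,-1/2,-15/32,-239/512,-477/1024,-1907/4096 }, Right { -953/2048,-119/256,-59/128,-29/64,-7/16,-3/8,-1/4,0 } => simplest -3813/8192
RBBRRRBRRRBBRBB: Left { -1,-1/2,-15/32,-239/512,-477/1024,-1907/4096,-3813/8192 }, Right { -953/2048,-119/256,-59/128,-29/64,-7/16,-3/8,-1/4,0 } => simplest -7625/16384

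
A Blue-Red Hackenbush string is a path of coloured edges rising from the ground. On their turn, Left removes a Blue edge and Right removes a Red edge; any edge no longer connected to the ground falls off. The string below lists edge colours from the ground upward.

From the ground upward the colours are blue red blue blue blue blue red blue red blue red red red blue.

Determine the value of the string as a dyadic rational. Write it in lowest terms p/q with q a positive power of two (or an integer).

7843/8192

Build value(s[:k]) for k = 1..14, string s = blue red blue blue blue blue red blue red blue red red red blue.
value(b) = { 0 | ∅ } — 1
value(br) = { 0 | 1 } — 1/2
value(brb) = { 0,1/2 | 1 } — 3/4
value(brbb) = { 0,1/2,3/4 | 1 } — 7/8
value(brbbb) = { 0,1/2,3/4,7/8 | 1 } — 15/16
value(brbbbb) = { 0,1/2,3/4,7/8,15/16 | 1 } — 31/32
value(brbbbbr) = { 0,1/2,3/4,7/8,15/16 | 31/32,1 } — 61/64
value(brbbbbrb) = { 0,1/2,3/4,7/8,15/16,61/64 | 31/32,1 } — 123/128
value(brbbbbrbr) = { 0,1/2,3/4,7/8,15/16,61/64 | 123/128,31/32,1 } — 245/256
value(brbbbbrbrb) = { 0,1/2,3/4,7/8,15/16,61/64,245/256 | 123/128,31/32,1 } — 491/512
value(brbbbbrbrbr) = { 0,1/2,3/4,7/8,15/16,61/64,245/256 | 491/512,123/128,31/32,1 } — 981/1024
value(brbbbbrbrbrr) = { 0,1/2,3/4,7/8,15/16,61/64,245/256 | 981/1024,491/512,123/128,31/32,1 } — 1961/2048
value(brbbbbrbrbrrr) = { 0,1/2,3/4,7/8,15/16,61/64,245/256 | 1961/2048,981/1024,491/512,123/128,31/32,1 } — 3921/4096
value(brbbbbrbrbrrrb) = { 0,1/2,3/4,7/8,15/16,61/64,245/256,3921/4096 | 1961/2048,981/1024,491/512,123/128,31/32,1 } — 7843/8192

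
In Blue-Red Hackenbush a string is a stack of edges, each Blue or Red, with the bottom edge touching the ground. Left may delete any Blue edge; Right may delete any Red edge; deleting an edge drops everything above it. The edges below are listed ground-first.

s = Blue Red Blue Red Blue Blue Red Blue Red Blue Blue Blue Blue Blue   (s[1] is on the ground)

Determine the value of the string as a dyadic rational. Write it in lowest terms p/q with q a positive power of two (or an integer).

v_1 [B]  L=[0]  R=[—]  — 1
v_2 [BR]  L=[0]  R=[1]  — 1/2
v_3 [BRB]  L=[0 1/2]  R=[1]  — 3/4
v_4 [BRBR]  L=[0 1/2]  R=[3/4 1]  — 5/8
v_5 [BRBRB]  L=[0 1/2 5/8]  R=[3/4 1]  — 11/16
v_6 [BRBRBB]  L=[0 1/2 5/8 11/16]  R=[3/4 1]  — 23/32
v_7 [BRBRBBR]  L=[0 1/2 5/8 11/16]  R=[23/32 3/4 1]  — 45/64
v_8 [BRBRBBRB]  L=[0 1/2 5/8 11/16 45/64]  R=[23/32 3/4 1]  — 91/128
v_9 [BRBRBBRBR]  L=[0 1/2 5/8 11/16 45/64]  R=[91/128 23/32 3/4 1]  — 181/256
v_10 [BRBRBBRBRB]  L=[0 1/2 5/8 11/16 45/64 181/256]  R=[91/128 23/32 3/4 1]  — 363/512
v_11 [BRBRBBRBRBB]  L=[0 1/2 5/8 11/16 45/64 181/256 363/512]  R=[91/128 23/32 3/4 1]  — 727/1024
v_12 [BRBRBBRBRBBB]  L=[0 1/2 5/8 11/16 45/64 181/256 363/512 727/1024]  R=[91/128 23/32 3/4 1]  — 1455/2048
v_13 [BRBRBBRBRBBBB]  L=[0 1/2 5/8 11/16 45/64 181/256 363/512 727/1024 1455/2048]  R=[91/128 23/32 3/4 1]  — 2911/4096
v_14 [BRBRBBRBRBBBBB]  L=[0 1/2 5/8 11/16 45/64 181/256 363/512 727/1024 1455/2048 2911/4096]  R=[91/128 23/32 3/4 1]  — 5823/8192

5823/8192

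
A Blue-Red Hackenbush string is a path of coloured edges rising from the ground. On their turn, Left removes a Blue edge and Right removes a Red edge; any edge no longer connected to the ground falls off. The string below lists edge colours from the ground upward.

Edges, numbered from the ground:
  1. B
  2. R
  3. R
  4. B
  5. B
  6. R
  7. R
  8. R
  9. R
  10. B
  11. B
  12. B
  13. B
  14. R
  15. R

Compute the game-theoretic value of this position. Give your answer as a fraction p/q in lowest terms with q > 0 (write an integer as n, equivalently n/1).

6265/16384

step 1: add B to get B; options L={ 0 } R={ — } → 1
step 2: add R to get BR; options L={ 0 } R={ 1 } → 1/2
step 3: add R to get BRR; options L={ 0 } R={ 1/2,1 } → 1/4
step 4: add B to get BRRB; options L={ 0,1/4 } R={ 1/2,1 } → 3/8
step 5: add B to get BRRBB; options L={ 0,1/4,3/8 } R={ 1/2,1 } → 7/16
step 6: add R to get BRRBBR; options L={ 0,1/4,3/8 } R={ 7/16,1/2,1 } → 13/32
step 7: add R to get BRRBBRR; options L={ 0,1/4,3/8 } R={ 13/32,7/16,1/2,1 } → 25/64
step 8: add R to get BRRBBRRR; options L={ 0,1/4,3/8 } R={ 25/64,13/32,7/16,1/2,1 } → 49/128
step 9: add R to get BRRBBRRRR; options L={ 0,1/4,3/8 } R={ 49/128,25/64,13/32,7/16,1/2,1 } → 97/256
step 10: add B to get BRRBBRRRRB; options L={ 0,1/4,3/8,97/256 } R={ 49/128,25/64,13/32,7/16,1/2,1 } → 195/512
step 11: add B to get BRRBBRRRRBB; options L={ 0,1/4,3/8,97/256,195/512 } R={ 49/128,25/64,13/32,7/16,1/2,1 } → 391/1024
step 12: add B to get BRRBBRRRRBBB; options L={ 0,1/4,3/8,97/256,195/512,391/1024 } R={ 49/128,25/64,13/32,7/16,1/2,1 } → 783/2048
step 13: add B to get BRRBBRRRRBBBB; options L={ 0,1/4,3/8,97/256,195/512,391/1024,783/2048 } R={ 49/128,25/64,13/32,7/16,1/2,1 } → 1567/4096
step 14: add R to get BRRBBRRRRBBBBR; options L={ 0,1/4,3/8,97/256,195/512,391/1024,783/2048 } R={ 1567/4096,49/128,25/64,13/32,7/16,1/2,1 } → 3133/8192
step 15: add R to get BRRBBRRRRBBBBRR; options L={ 0,1/4,3/8,97/256,195/512,391/1024,783/2048 } R={ 3133/8192,1567/4096,49/128,25/64,13/32,7/16,1/2,1 } → 6265/16384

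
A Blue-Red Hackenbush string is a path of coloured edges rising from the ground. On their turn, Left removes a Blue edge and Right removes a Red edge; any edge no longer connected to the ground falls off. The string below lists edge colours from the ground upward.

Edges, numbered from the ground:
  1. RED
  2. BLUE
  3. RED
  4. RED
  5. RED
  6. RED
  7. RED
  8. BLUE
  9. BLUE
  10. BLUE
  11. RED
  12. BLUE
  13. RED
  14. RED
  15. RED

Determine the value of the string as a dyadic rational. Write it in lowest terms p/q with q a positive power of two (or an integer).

Build v(s[:k]) for k = 1..15, string s = RED BLUE RED RED RED RED RED BLUE BLUE BLUE RED BLUE RED RED RED.
v_1 [R]  L=[·]  R=[0]  = -1
v_2 [RB]  L=[-1]  R=[0]  = -1/2
v_3 [RBR]  L=[-1]  R=[-1/2,0]  = -3/4
v_4 [RBRR]  L=[-1]  R=[-3/4,-1/2,0]  = -7/8
v_5 [RBRRR]  L=[-1]  R=[-7/8,-3/4,-1/2,0]  = -15/16
v_6 [RBRRRR]  L=[-1]  R=[-15/16,-7/8,-3/4,-1/2,0]  = -31/32
v_7 [RBRRRRR]  L=[-1]  R=[-31/32,-15/16,-7/8,-3/4,-1/2,0]  = -63/64
v_8 [RBRRRRRB]  L=[-1,-63/64]  R=[-31/32,-15/16,-7/8,-3/4,-1/2,0]  = -125/128
v_9 [RBRRRRRBB]  L=[-1,-63/64,-125/128]  R=[-31/32,-15/16,-7/8,-3/4,-1/2,0]  = -249/256
v_10 [RBRRRRRBBB]  L=[-1,-63/64,-125/128,-249/256]  R=[-31/32,-15/16,-7/8,-3/4,-1/2,0]  = -497/512
v_11 [RBRRRRRBBBR]  L=[-1,-63/64,-125/128,-249/256]  R=[-497/512,-31/32,-15/16,-7/8,-3/4,-1/2,0]  = -995/1024
v_12 [RBRRRRRBBBRB]  L=[-1,-63/64,-125/128,-249/256,-995/1024]  R=[-497/512,-31/32,-15/16,-7/8,-3/4,-1/2,0]  = -1989/2048
v_13 [RBRRRRRBBBRBR]  L=[-1,-63/64,-125/128,-249/256,-995/1024]  R=[-1989/2048,-497/512,-31/32,-15/16,-7/8,-3/4,-1/2,0]  = -3979/4096
v_14 [RBRRRRRBBBRBRR]  L=[-1,-63/64,-125/128,-249/256,-995/1024]  R=[-3979/4096,-1989/2048,-497/512,-31/32,-15/16,-7/8,-3/4,-1/2,0]  = -7959/8192
v_15 [RBRRRRRBBBRBRRR]  L=[-1,-63/64,-125/128,-249/256,-995/1024]  R=[-7959/8192,-3979/4096,-1989/2048,-497/512,-31/32,-15/16,-7/8,-3/4,-1/2,0]  = -15919/16384

-15919/16384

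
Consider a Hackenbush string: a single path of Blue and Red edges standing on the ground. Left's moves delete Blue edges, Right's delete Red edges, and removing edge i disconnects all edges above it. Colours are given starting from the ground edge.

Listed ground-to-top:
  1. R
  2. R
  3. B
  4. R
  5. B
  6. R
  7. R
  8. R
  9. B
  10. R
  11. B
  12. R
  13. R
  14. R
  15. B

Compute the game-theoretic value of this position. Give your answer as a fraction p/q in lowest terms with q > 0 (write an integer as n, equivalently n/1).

Build v(s[:k]) for k = 1..15, string s = R R B R B R R R B R B R R R B.
v_1 [R]  L=[]  R=[0]  → -1
v_2 [RR]  L=[]  R=[-1, 0]  → -2
v_3 [RRB]  L=[-2]  R=[-1, 0]  → -3/2
v_4 [RRBR]  L=[-2]  R=[-3/2, -1, 0]  → -7/4
v_5 [RRBRB]  L=[-2, -7/4]  R=[-3/2, -1, 0]  → -13/8
v_6 [RRBRBR]  L=[-2, -7/4]  R=[-13/8, -3/2, -1, 0]  → -27/16
v_7 [RRBRBRR]  L=[-2, -7/4]  R=[-27/16, -13/8, -3/2, -1, 0]  → -55/32
v_8 [RRBRBRRR]  L=[-2, -7/4]  R=[-55/32, -27/16, -13/8, -3/2, -1, 0]  → -111/64
v_9 [RRBRBRRRB]  L=[-2, -7/4, -111/64]  R=[-55/32, -27/16, -13/8, -3/2, -1, 0]  → -221/128
v_10 [RRBRBRRRBR]  L=[-2, -7/4, -111/64]  R=[-221/128, -55/32, -27/16, -13/8, -3/2, -1, 0]  → -443/256
v_11 [RRBRBRRRBRB]  L=[-2, -7/4, -111/64, -443/256]  R=[-221/128, -55/32, -27/16, -13/8, -3/2, -1, 0]  → -885/512
v_12 [RRBRBRRRBRBR]  L=[-2, -7/4, -111/64, -443/256]  R=[-885/512, -221/128, -55/32, -27/16, -13/8, -3/2, -1, 0]  → -1771/1024
v_13 [RRBRBRRRBRBRR]  L=[-2, -7/4, -111/64, -443/256]  R=[-1771/1024, -885/512, -221/128, -55/32, -27/16, -13/8, -3/2, -1, 0]  → -3543/2048
v_14 [RRBRBRRRBRBRRR]  L=[-2, -7/4, -111/64, -443/256]  R=[-3543/2048, -1771/1024, -885/512, -221/128, -55/32, -27/16, -13/8, -3/2, -1, 0]  → -7087/4096
v_15 [RRBRBRRRBRBRRRB]  L=[-2, -7/4, -111/64, -443/256, -7087/4096]  R=[-3543/2048, -1771/1024, -885/512, -221/128, -55/32, -27/16, -13/8, -3/2, -1, 0]  → -14173/8192

-14173/8192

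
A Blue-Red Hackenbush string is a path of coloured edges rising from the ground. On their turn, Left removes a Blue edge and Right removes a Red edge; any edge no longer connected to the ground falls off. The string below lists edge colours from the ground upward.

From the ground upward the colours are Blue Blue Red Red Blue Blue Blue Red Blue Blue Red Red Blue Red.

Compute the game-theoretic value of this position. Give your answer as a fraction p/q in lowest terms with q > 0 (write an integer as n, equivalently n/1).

Build g(s[:k]) for k = 1..14, string s = Blue Blue Red Red Blue Blue Blue Red Blue Blue Red Red Blue Red.
step 1: add Blue to get B; options L={ 0 } R={ — } gives 1
step 2: add Blue to get BB; options L={ 0; 1 } R={ — } gives 2
step 3: add Red to get BBR; options L={ 0; 1 } R={ 2 } gives 3/2
step 4: add Red to get BBRR; options L={ 0; 1 } R={ 3/2; 2 } gives 5/4
step 5: add Blue to get BBRRB; options L={ 0; 1; 5/4 } R={ 3/2; 2 } gives 11/8
step 6: add Blue to get BBRRBB; options L={ 0; 1; 5/4; 11/8 } R={ 3/2; 2 } gives 23/16
step 7: add Blue to get BBRRBBB; options L={ 0; 1; 5/4; 11/8; 23/16 } R={ 3/2; 2 } gives 47/32
step 8: add Red to get BBRRBBBR; options L={ 0; 1; 5/4; 11/8; 23/16 } R={ 47/32; 3/2; 2 } gives 93/64
step 9: add Blue to get BBRRBBBRB; options L={ 0; 1; 5/4; 11/8; 23/16; 93/64 } R={ 47/32; 3/2; 2 } gives 187/128
step 10: add Blue to get BBRRBBBRBB; options L={ 0; 1; 5/4; 11/8; 23/16; 93/64; 187/128 } R={ 47/32; 3/2; 2 } gives 375/256
step 11: add Red to get BBRRBBBRBBR; options L={ 0; 1; 5/4; 11/8; 23/16; 93/64; 187/128 } R={ 375/256; 47/32; 3/2; 2 } gives 749/512
step 12: add Red to get BBRRBBBRBBRR; options L={ 0; 1; 5/4; 11/8; 23/16; 93/64; 187/128 } R={ 749/512; 375/256; 47/32; 3/2; 2 } gives 1497/1024
step 13: add Blue to get BBRRBBBRBBRRB; options L={ 0; 1; 5/4; 11/8; 23/16; 93/64; 187/128; 1497/1024 } R={ 749/512; 375/256; 47/32; 3/2; 2 } gives 2995/2048
step 14: add Red to get BBRRBBBRBBRRBR; options L={ 0; 1; 5/4; 11/8; 23/16; 93/64; 187/128; 1497/1024 } R={ 2995/2048; 749/512; 375/256; 47/32; 3/2; 2 } gives 5989/4096

5989/4096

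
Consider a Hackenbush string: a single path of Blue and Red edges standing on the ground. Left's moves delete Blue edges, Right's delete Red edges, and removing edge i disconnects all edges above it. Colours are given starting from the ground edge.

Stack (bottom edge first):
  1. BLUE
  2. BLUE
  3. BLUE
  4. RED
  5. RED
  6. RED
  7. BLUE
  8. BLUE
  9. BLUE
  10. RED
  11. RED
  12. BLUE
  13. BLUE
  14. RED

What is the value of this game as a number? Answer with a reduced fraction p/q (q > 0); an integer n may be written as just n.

4557/2048

G(B) = { 0 | — } => 1
G(BB) = { 0,1 | — } => 2
G(BBB) = { 0,1,2 | — } => 3
G(BBBR) = { 0,1,2 | 3 } => 5/2
G(BBBRR) = { 0,1,2 | 5/2,3 } => 9/4
G(BBBRRR) = { 0,1,2 | 9/4,5/2,3 } => 17/8
G(BBBRRRB) = { 0,1,2,17/8 | 9/4,5/2,3 } => 35/16
G(BBBRRRBB) = { 0,1,2,17/8,35/16 | 9/4,5/2,3 } => 71/32
G(BBBRRRBBB) = { 0,1,2,17/8,35/16,71/32 | 9/4,5/2,3 } => 143/64
G(BBBRRRBBBR) = { 0,1,2,17/8,35/16,71/32 | 143/64,9/4,5/2,3 } => 285/128
G(BBBRRRBBBRR) = { 0,1,2,17/8,35/16,71/32 | 285/128,143/64,9/4,5/2,3 } => 569/256
G(BBBRRRBBBRRB) = { 0,1,2,17/8,35/16,71/32,569/256 | 285/128,143/64,9/4,5/2,3 } => 1139/512
G(BBBRRRBBBRRBB) = { 0,1,2,17/8,35/16,71/32,569/256,1139/512 | 285/128,143/64,9/4,5/2,3 } => 2279/1024
G(BBBRRRBBBRRBBR) = { 0,1,2,17/8,35/16,71/32,569/256,1139/512 | 2279/1024,285/128,143/64,9/4,5/2,3 } => 4557/2048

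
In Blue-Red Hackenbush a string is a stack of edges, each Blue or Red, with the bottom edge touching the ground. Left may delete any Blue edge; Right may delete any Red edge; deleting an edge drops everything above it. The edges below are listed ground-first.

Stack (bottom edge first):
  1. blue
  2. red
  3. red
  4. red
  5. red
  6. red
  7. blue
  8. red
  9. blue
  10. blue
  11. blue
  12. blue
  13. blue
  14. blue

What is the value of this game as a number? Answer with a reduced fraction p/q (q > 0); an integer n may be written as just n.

383/8192

step 1: add blue to get b; options L={ 0 } R={  } = 1
step 2: add red to get br; options L={ 0 } R={ 1 } = 1/2
step 3: add red to get brr; options L={ 0 } R={ 1/2,1 } = 1/4
step 4: add red to get brrr; options L={ 0 } R={ 1/4,1/2,1 } = 1/8
step 5: add red to get brrrr; options L={ 0 } R={ 1/8,1/4,1/2,1 } = 1/16
step 6: add red to get brrrrr; options L={ 0 } R={ 1/16,1/8,1/4,1/2,1 } = 1/32
step 7: add blue to get brrrrrb; options L={ 0,1/32 } R={ 1/16,1/8,1/4,1/2,1 } = 3/64
step 8: add red to get brrrrrbr; options L={ 0,1/32 } R={ 3/64,1/16,1/8,1/4,1/2,1 } = 5/128
step 9: add blue to get brrrrrbrb; options L={ 0,1/32,5/128 } R={ 3/64,1/16,1/8,1/4,1/2,1 } = 11/256
step 10: add blue to get brrrrrbrbb; options L={ 0,1/32,5/128,11/256 } R={ 3/64,1/16,1/8,1/4,1/2,1 } = 23/512
step 11: add blue to get brrrrrbrbbb; options L={ 0,1/32,5/128,11/256,23/512 } R={ 3/64,1/16,1/8,1/4,1/2,1 } = 47/1024
step 12: add blue to get brrrrrbrbbbb; options L={ 0,1/32,5/128,11/256,23/512,47/1024 } R={ 3/64,1/16,1/8,1/4,1/2,1 } = 95/2048
step 13: add blue to get brrrrrbrbbbbb; options L={ 0,1/32,5/128,11/256,23/512,47/1024,95/2048 } R={ 3/64,1/16,1/8,1/4,1/2,1 } = 191/4096
step 14: add blue to get brrrrrbrbbbbbb; options L={ 0,1/32,5/128,11/256,23/512,47/1024,95/2048,191/4096 } R={ 3/64,1/16,1/8,1/4,1/2,1 } = 383/8192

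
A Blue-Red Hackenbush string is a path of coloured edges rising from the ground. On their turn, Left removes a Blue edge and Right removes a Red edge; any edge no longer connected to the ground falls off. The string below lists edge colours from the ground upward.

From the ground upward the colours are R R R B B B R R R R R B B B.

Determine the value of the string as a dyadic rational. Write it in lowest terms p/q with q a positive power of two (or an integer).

-4593/2048

step 1: add R to get R; options L={ none } R={ 0 } ⇒ -1
step 2: add R to get RR; options L={ none } R={ -1; 0 } ⇒ -2
step 3: add R to get RRR; options L={ none } R={ -2; -1; 0 } ⇒ -3
step 4: add B to get RRRB; options L={ -3 } R={ -2; -1; 0 } ⇒ -5/2
step 5: add B to get RRRBB; options L={ -3; -5/2 } R={ -2; -1; 0 } ⇒ -9/4
step 6: add B to get RRRBBB; options L={ -3; -5/2; -9/4 } R={ -2; -1; 0 } ⇒ -17/8
step 7: add R to get RRRBBBR; options L={ -3; -5/2; -9/4 } R={ -17/8; -2; -1; 0 } ⇒ -35/16
step 8: add R to get RRRBBBRR; options L={ -3; -5/2; -9/4 } R={ -35/16; -17/8; -2; -1; 0 } ⇒ -71/32
step 9: add R to get RRRBBBRRR; options L={ -3; -5/2; -9/4 } R={ -71/32; -35/16; -17/8; -2; -1; 0 } ⇒ -143/64
step 10: add R to get RRRBBBRRRR; options L={ -3; -5/2; -9/4 } R={ -143/64; -71/32; -35/16; -17/8; -2; -1; 0 } ⇒ -287/128
step 11: add R to get RRRBBBRRRRR; options L={ -3; -5/2; -9/4 } R={ -287/128; -143/64; -71/32; -35/16; -17/8; -2; -1; 0 } ⇒ -575/256
step 12: add B to get RRRBBBRRRRRB; options L={ -3; -5/2; -9/4; -575/256 } R={ -287/128; -143/64; -71/32; -35/16; -17/8; -2; -1; 0 } ⇒ -1149/512
step 13: add B to get RRRBBBRRRRRBB; options L={ -3; -5/2; -9/4; -575/256; -1149/512 } R={ -287/128; -143/64; -71/32; -35/16; -17/8; -2; -1; 0 } ⇒ -2297/1024
step 14: add B to get RRRBBBRRRRRBBB; options L={ -3; -5/2; -9/4; -575/256; -1149/512; -2297/1024 } R={ -287/128; -143/64; -71/32; -35/16; -17/8; -2; -1; 0 } ⇒ -4593/2048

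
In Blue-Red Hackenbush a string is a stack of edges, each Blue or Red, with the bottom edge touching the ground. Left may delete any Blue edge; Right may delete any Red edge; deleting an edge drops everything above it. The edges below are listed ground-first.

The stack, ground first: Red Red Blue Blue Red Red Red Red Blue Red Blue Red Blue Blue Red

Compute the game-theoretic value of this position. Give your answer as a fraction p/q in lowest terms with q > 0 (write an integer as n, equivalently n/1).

1 of 15 · R · max L −∞ · min R 0 => -1
2 of 15 · RR · max L −∞ · min R -1 => -2
3 of 15 · RRB · max L -2 · min R -1 => -3/2
4 of 15 · RRBB · max L -3/2 · min R -1 => -5/4
5 of 15 · RRBBR · max L -3/2 · min R -5/4 => -11/8
6 of 15 · RRBBRR · max L -3/2 · min R -11/8 => -23/16
7 of 15 · RRBBRRR · max L -3/2 · min R -23/16 => -47/32
8 of 15 · RRBBRRRR · max L -3/2 · min R -47/32 => -95/64
9 of 15 · RRBBRRRRB · max L -95/64 · min R -47/32 => -189/128
10 of 15 · RRBBRRRRBR · max L -95/64 · min R -189/128 => -379/256
11 of 15 · RRBBRRRRBRB · max L -379/256 · min R -189/128 => -757/512
12 of 15 · RRBBRRRRBRBR · max L -379/256 · min R -757/512 => -1515/1024
13 of 15 · RRBBRRRRBRBRB · max L -1515/1024 · min R -757/512 => -3029/2048
14 of 15 · RRBBRRRRBRBRBB · max L -3029/2048 · min R -757/512 => -6057/4096
15 of 15 · RRBBRRRRBRBRBBR · max L -3029/2048 · min R -6057/4096 => -12115/8192

-12115/8192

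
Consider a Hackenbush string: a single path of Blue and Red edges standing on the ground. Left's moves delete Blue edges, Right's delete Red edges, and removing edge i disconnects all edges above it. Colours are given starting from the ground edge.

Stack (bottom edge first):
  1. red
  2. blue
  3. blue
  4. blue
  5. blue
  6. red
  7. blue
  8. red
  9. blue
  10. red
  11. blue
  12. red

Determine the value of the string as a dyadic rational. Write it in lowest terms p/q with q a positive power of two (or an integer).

Build g(s[:k]) for k = 1..12, string s = red blue blue blue blue red blue red blue red blue red.
g(r) = { — | 0 } gives -1
g(rb) = { -1 | 0 } gives -1/2
g(rbb) = { -1; -1/2 | 0 } gives -1/4
g(rbbb) = { -1; -1/2; -1/4 | 0 } gives -1/8
g(rbbbb) = { -1; -1/2; -1/4; -1/8 | 0 } gives -1/16
g(rbbbbr) = { -1; -1/2; -1/4; -1/8 | -1/16; 0 } gives -3/32
g(rbbbbrb) = { -1; -1/2; -1/4; -1/8; -3/32 | -1/16; 0 } gives -5/64
g(rbbbbrbr) = { -1; -1/2; -1/4; -1/8; -3/32 | -5/64; -1/16; 0 } gives -11/128
g(rbbbbrbrb) = { -1; -1/2; -1/4; -1/8; -3/32; -11/128 | -5/64; -1/16; 0 } gives -21/256
g(rbbbbrbrbr) = { -1; -1/2; -1/4; -1/8; -3/32; -11/128 | -21/256; -5/64; -1/16; 0 } gives -43/512
g(rbbbbrbrbrb) = { -1; -1/2; -1/4; -1/8; -3/32; -11/128; -43/512 | -21/256; -5/64; -1/16; 0 } gives -85/1024
g(rbbbbrbrbrbr) = { -1; -1/2; -1/4; -1/8; -3/32; -11/128; -43/512 | -85/1024; -21/256; -5/64; -1/16; 0 } gives -171/2048

-171/2048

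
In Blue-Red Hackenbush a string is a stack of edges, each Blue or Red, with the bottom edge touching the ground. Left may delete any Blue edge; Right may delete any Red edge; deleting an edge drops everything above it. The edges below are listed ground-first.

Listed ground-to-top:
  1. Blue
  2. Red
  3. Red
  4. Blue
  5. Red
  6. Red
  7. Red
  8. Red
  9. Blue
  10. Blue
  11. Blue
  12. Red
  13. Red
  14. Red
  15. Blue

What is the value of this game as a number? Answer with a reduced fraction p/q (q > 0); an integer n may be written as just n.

Prefix values for Blue Red Red Blue Red Red Red Red Blue Blue Blue Red Red Red Blue via {L|R} + simplicity:
step 1: add Blue to get B; options L={ 0 } R={  } → 1
step 2: add Red to get BR; options L={ 0 } R={ 1 } → 1/2
step 3: add Red to get BRR; options L={ 0 } R={ 1/2; 1 } → 1/4
step 4: add Blue to get BRRB; options L={ 0; 1/4 } R={ 1/2; 1 } → 3/8
step 5: add Red to get BRRBR; options L={ 0; 1/4 } R={ 3/8; 1/2; 1 } → 5/16
step 6: add Red to get BRRBRR; options L={ 0; 1/4 } R={ 5/16; 3/8; 1/2; 1 } → 9/32
step 7: add Red to get BRRBRRR; options L={ 0; 1/4 } R={ 9/32; 5/16; 3/8; 1/2; 1 } → 17/64
step 8: add Red to get BRRBRRRR; options L={ 0; 1/4 } R={ 17/64; 9/32; 5/16; 3/8; 1/2; 1 } → 33/128
step 9: add Blue to get BRRBRRRRB; options L={ 0; 1/4; 33/128 } R={ 17/64; 9/32; 5/16; 3/8; 1/2; 1 } → 67/256
step 10: add Blue to get BRRBRRRRBB; options L={ 0; 1/4; 33/128; 67/256 } R={ 17/64; 9/32; 5/16; 3/8; 1/2; 1 } → 135/512
step 11: add Blue to get BRRBRRRRBBB; options L={ 0; 1/4; 33/128; 67/256; 135/512 } R={ 17/64; 9/32; 5/16; 3/8; 1/2; 1 } → 271/1024
step 12: add Red to get BRRBRRRRBBBR; options L={ 0; 1/4; 33/128; 67/256; 135/512 } R={ 271/1024; 17/64; 9/32; 5/16; 3/8; 1/2; 1 } → 541/2048
step 13: add Red to get BRRBRRRRBBBRR; options L={ 0; 1/4; 33/128; 67/256; 135/512 } R={ 541/2048; 271/1024; 17/64; 9/32; 5/16; 3/8; 1/2; 1 } → 1081/4096
step 14: add Red to get BRRBRRRRBBBRRR; options L={ 0; 1/4; 33/128; 67/256; 135/512 } R={ 1081/4096; 541/2048; 271/1024; 17/64; 9/32; 5/16; 3/8; 1/2; 1 } → 2161/8192
step 15: add Blue to get BRRBRRRRBBBRRRB; options L={ 0; 1/4; 33/128; 67/256; 135/512; 2161/8192 } R={ 1081/4096; 541/2048; 271/1024; 17/64; 9/32; 5/16; 3/8; 1/2; 1 } → 4323/16384

4323/16384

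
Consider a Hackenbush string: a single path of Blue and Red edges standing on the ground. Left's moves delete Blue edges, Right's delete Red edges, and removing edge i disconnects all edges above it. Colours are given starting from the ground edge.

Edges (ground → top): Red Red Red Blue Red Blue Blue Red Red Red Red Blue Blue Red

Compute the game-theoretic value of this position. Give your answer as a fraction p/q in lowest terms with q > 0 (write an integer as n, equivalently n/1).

-5363/2048

Prefix values for Red Red Red Blue Red Blue Blue Red Red Red Red Blue Blue Red via {L|R} + simplicity:
v_1 [R]  L=[·]  R=[0]  -> -1
v_2 [RR]  L=[·]  R=[-1,0]  -> -2
v_3 [RRR]  L=[·]  R=[-2,-1,0]  -> -3
v_4 [RRRB]  L=[-3]  R=[-2,-1,0]  -> -5/2
v_5 [RRRBR]  L=[-3]  R=[-5/2,-2,-1,0]  -> -11/4
v_6 [RRRBRB]  L=[-3,-11/4]  R=[-5/2,-2,-1,0]  -> -21/8
v_7 [RRRBRBB]  L=[-3,-11/4,-21/8]  R=[-5/2,-2,-1,0]  -> -41/16
v_8 [RRRBRBBR]  L=[-3,-11/4,-21/8]  R=[-41/16,-5/2,-2,-1,0]  -> -83/32
v_9 [RRRBRBBRR]  L=[-3,-11/4,-21/8]  R=[-83/32,-41/16,-5/2,-2,-1,0]  -> -167/64
v_10 [RRRBRBBRRR]  L=[-3,-11/4,-21/8]  R=[-167/64,-83/32,-41/16,-5/2,-2,-1,0]  -> -335/128
v_11 [RRRBRBBRRRR]  L=[-3,-11/4,-21/8]  R=[-335/128,-167/64,-83/32,-41/16,-5/2,-2,-1,0]  -> -671/256
v_12 [RRRBRBBRRRRB]  L=[-3,-11/4,-21/8,-671/256]  R=[-335/128,-167/64,-83/32,-41/16,-5/2,-2,-1,0]  -> -1341/512
v_13 [RRRBRBBRRRRBB]  L=[-3,-11/4,-21/8,-671/256,-1341/512]  R=[-335/128,-167/64,-83/32,-41/16,-5/2,-2,-1,0]  -> -2681/1024
v_14 [RRRBRBBRRRRBBR]  L=[-3,-11/4,-21/8,-671/256,-1341/512]  R=[-2681/1024,-335/128,-167/64,-83/32,-41/16,-5/2,-2,-1,0]  -> -5363/2048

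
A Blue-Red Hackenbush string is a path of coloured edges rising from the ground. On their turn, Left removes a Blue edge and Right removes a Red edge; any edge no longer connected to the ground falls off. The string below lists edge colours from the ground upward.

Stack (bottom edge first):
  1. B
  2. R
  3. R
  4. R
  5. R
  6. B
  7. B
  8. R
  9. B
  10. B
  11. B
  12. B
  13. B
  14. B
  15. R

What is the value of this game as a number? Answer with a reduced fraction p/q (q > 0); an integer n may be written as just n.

1789/16384

g(B) = { 0 | none } -> 1
g(BR) = { 0 | 1 } -> 1/2
g(BRR) = { 0 | 1/2,1 } -> 1/4
g(BRRR) = { 0 | 1/4,1/2,1 } -> 1/8
g(BRRRR) = { 0 | 1/8,1/4,1/2,1 } -> 1/16
g(BRRRRB) = { 0,1/16 | 1/8,1/4,1/2,1 } -> 3/32
g(BRRRRBB) = { 0,1/16,3/32 | 1/8,1/4,1/2,1 } -> 7/64
g(BRRRRBBR) = { 0,1/16,3/32 | 7/64,1/8,1/4,1/2,1 } -> 13/128
g(BRRRRBBRB) = { 0,1/16,3/32,13/128 | 7/64,1/8,1/4,1/2,1 } -> 27/256
g(BRRRRBBRBB) = { 0,1/16,3/32,13/128,27/256 | 7/64,1/8,1/4,1/2,1 } -> 55/512
g(BRRRRBBRBBB) = { 0,1/16,3/32,13/128,27/256,55/512 | 7/64,1/8,1/4,1/2,1 } -> 111/1024
g(BRRRRBBRBBBB) = { 0,1/16,3/32,13/128,27/256,55/512,111/1024 | 7/64,1/8,1/4,1/2,1 } -> 223/2048
g(BRRRRBBRBBBBB) = { 0,1/16,3/32,13/128,27/256,55/512,111/1024,223/2048 | 7/64,1/8,1/4,1/2,1 } -> 447/4096
g(BRRRRBBRBBBBBB) = { 0,1/16,3/32,13/128,27/256,55/512,111/1024,223/2048,447/4096 | 7/64,1/8,1/4,1/2,1 } -> 895/8192
g(BRRRRBBRBBBBBBR) = { 0,1/16,3/32,13/128,27/256,55/512,111/1024,223/2048,447/4096 | 895/8192,7/64,1/8,1/4,1/2,1 } -> 1789/16384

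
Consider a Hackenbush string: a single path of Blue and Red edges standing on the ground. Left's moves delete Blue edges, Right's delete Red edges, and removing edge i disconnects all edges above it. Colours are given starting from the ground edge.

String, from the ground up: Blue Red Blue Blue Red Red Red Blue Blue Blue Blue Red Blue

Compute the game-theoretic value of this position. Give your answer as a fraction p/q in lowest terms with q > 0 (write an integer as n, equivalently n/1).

3195/4096

Build v(s[:k]) for k = 1..13, string s = Blue Red Blue Blue Red Red Red Blue Blue Blue Blue Red Blue.
B: Left { 0 }, Right {  } — simplest 1
BR: Left { 0 }, Right { 1 } — simplest 1/2
BRB: Left { 0; 1/2 }, Right { 1 } — simplest 3/4
BRBB: Left { 0; 1/2; 3/4 }, Right { 1 } — simplest 7/8
BRBBR: Left { 0; 1/2; 3/4 }, Right { 7/8; 1 } — simplest 13/16
BRBBRR: Left { 0; 1/2; 3/4 }, Right { 13/16; 7/8; 1 } — simplest 25/32
BRBBRRR: Left { 0; 1/2; 3/4 }, Right { 25/32; 13/16; 7/8; 1 } — simplest 49/64
BRBBRRRB: Left { 0; 1/2; 3/4; 49/64 }, Right { 25/32; 13/16; 7/8; 1 } — simplest 99/128
BRBBRRRBB: Left { 0; 1/2; 3/4; 49/64; 99/128 }, Right { 25/32; 13/16; 7/8; 1 } — simplest 199/256
BRBBRRRBBB: Left { 0; 1/2; 3/4; 49/64; 99/128; 199/256 }, Right { 25/32; 13/16; 7/8; 1 } — simplest 399/512
BRBBRRRBBBB: Left { 0; 1/2; 3/4; 49/64; 99/128; 199/256; 399/512 }, Right { 25/32; 13/16; 7/8; 1 } — simplest 799/1024
BRBBRRRBBBBR: Left { 0; 1/2; 3/4; 49/64; 99/128; 199/256; 399/512 }, Right { 799/1024; 25/32; 13/16; 7/8; 1 } — simplest 1597/2048
BRBBRRRBBBBRB: Left { 0; 1/2; 3/4; 49/64; 99/128; 199/256; 399/512; 1597/2048 }, Right { 799/1024; 25/32; 13/16; 7/8; 1 } — simplest 3195/4096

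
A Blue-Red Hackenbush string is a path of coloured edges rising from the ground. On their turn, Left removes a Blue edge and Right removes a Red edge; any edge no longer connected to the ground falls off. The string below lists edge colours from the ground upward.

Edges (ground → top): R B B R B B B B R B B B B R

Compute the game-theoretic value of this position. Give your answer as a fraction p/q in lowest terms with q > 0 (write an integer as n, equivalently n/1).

edge 1 of 14 (R): { ∅ | 0 } so -1
edge 2 of 14 (B): { -1 | 0 } so -1/2
edge 3 of 14 (B): { -1,-1/2 | 0 } so -1/4
edge 4 of 14 (R): { -1,-1/2 | -1/4,0 } so -3/8
edge 5 of 14 (B): { -1,-1/2,-3/8 | -1/4,0 } so -5/16
edge 6 of 14 (B): { -1,-1/2,-3/8,-5/16 | -1/4,0 } so -9/32
edge 7 of 14 (B): { -1,-1/2,-3/8,-5/16,-9/32 | -1/4,0 } so -17/64
edge 8 of 14 (B): { -1,-1/2,-3/8,-5/16,-9/32,-17/64 | -1/4,0 } so -33/128
edge 9 of 14 (R): { -1,-1/2,-3/8,-5/16,-9/32,-17/64 | -33/128,-1/4,0 } so -67/256
edge 10 of 14 (B): { -1,-1/2,-3/8,-5/16,-9/32,-17/64,-67/256 | -33/128,-1/4,0 } so -133/512
edge 11 of 14 (B): { -1,-1/2,-3/8,-5/16,-9/32,-17/64,-67/256,-133/512 | -33/128,-1/4,0 } so -265/1024
edge 12 of 14 (B): { -1,-1/2,-3/8,-5/16,-9/32,-17/64,-67/256,-133/512,-265/1024 | -33/128,-1/4,0 } so -529/2048
edge 13 of 14 (B): { -1,-1/2,-3/8,-5/16,-9/32,-17/64,-67/256,-133/512,-265/1024,-529/2048 | -33/128,-1/4,0 } so -1057/4096
edge 14 of 14 (R): { -1,-1/2,-3/8,-5/16,-9/32,-17/64,-67/256,-133/512,-265/1024,-529/2048 | -1057/4096,-33/128,-1/4,0 } so -2115/8192

-2115/8192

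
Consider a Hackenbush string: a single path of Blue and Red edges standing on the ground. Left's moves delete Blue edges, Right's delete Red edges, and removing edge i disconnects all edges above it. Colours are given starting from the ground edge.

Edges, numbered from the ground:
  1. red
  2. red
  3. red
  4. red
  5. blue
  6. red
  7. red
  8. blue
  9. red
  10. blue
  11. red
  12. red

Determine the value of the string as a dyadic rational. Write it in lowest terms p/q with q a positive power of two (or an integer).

-983/256

Build val(s[:k]) for k = 1..12, string s = red red red red blue red red blue red blue red red.
step 1: add red to get r; options L={ · } R={ 0 } gives -1
step 2: add red to get rr; options L={ · } R={ -1; 0 } gives -2
step 3: add red to get rrr; options L={ · } R={ -2; -1; 0 } gives -3
step 4: add red to get rrrr; options L={ · } R={ -3; -2; -1; 0 } gives -4
step 5: add blue to get rrrrb; options L={ -4 } R={ -3; -2; -1; 0 } gives -7/2
step 6: add red to get rrrrbr; options L={ -4 } R={ -7/2; -3; -2; -1; 0 } gives -15/4
step 7: add red to get rrrrbrr; options L={ -4 } R={ -15/4; -7/2; -3; -2; -1; 0 } gives -31/8
step 8: add blue to get rrrrbrrb; options L={ -4; -31/8 } R={ -15/4; -7/2; -3; -2; -1; 0 } gives -61/16
step 9: add red to get rrrrbrrbr; options L={ -4; -31/8 } R={ -61/16; -15/4; -7/2; -3; -2; -1; 0 } gives -123/32
step 10: add blue to get rrrrbrrbrb; options L={ -4; -31/8; -123/32 } R={ -61/16; -15/4; -7/2; -3; -2; -1; 0 } gives -245/64
step 11: add red to get rrrrbrrbrbr; options L={ -4; -31/8; -123/32 } R={ -245/64; -61/16; -15/4; -7/2; -3; -2; -1; 0 } gives -491/128
step 12: add red to get rrrrbrrbrbrr; options L={ -4; -31/8; -123/32 } R={ -491/128; -245/64; -61/16; -15/4; -7/2; -3; -2; -1; 0 } gives -983/256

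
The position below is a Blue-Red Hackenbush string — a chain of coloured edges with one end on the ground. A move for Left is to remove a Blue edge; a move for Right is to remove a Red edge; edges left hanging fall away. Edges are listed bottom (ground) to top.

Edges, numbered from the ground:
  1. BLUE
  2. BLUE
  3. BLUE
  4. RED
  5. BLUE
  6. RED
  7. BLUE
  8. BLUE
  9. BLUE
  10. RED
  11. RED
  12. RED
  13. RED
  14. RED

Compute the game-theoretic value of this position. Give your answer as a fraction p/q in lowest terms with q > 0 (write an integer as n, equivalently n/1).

Build val(s[:k]) for k = 1..14, string s = BLUE BLUE BLUE RED BLUE RED BLUE BLUE BLUE RED RED RED RED RED.
step 1: add BLUE to get B; options L={ 0 } R={ — } → 1
step 2: add BLUE to get BB; options L={ 0,1 } R={ — } → 2
step 3: add BLUE to get BBB; options L={ 0,1,2 } R={ — } → 3
step 4: add RED to get BBBR; options L={ 0,1,2 } R={ 3 } → 5/2
step 5: add BLUE to get BBBRB; options L={ 0,1,2,5/2 } R={ 3 } → 11/4
step 6: add RED to get BBBRBR; options L={ 0,1,2,5/2 } R={ 11/4,3 } → 21/8
step 7: add BLUE to get BBBRBRB; options L={ 0,1,2,5/2,21/8 } R={ 11/4,3 } → 43/16
step 8: add BLUE to get BBBRBRBB; options L={ 0,1,2,5/2,21/8,43/16 } R={ 11/4,3 } → 87/32
step 9: add BLUE to get BBBRBRBBB; options L={ 0,1,2,5/2,21/8,43/16,87/32 } R={ 11/4,3 } → 175/64
step 10: add RED to get BBBRBRBBBR; options L={ 0,1,2,5/2,21/8,43/16,87/32 } R={ 175/64,11/4,3 } → 349/128
step 11: add RED to get BBBRBRBBBRR; options L={ 0,1,2,5/2,21/8,43/16,87/32 } R={ 349/128,175/64,11/4,3 } → 697/256
step 12: add RED to get BBBRBRBBBRRR; options L={ 0,1,2,5/2,21/8,43/16,87/32 } R={ 697/256,349/128,175/64,11/4,3 } → 1393/512
step 13: add RED to get BBBRBRBBBRRRR; options L={ 0,1,2,5/2,21/8,43/16,87/32 } R={ 1393/512,697/256,349/128,175/64,11/4,3 } → 2785/1024
step 14: add RED to get BBBRBRBBBRRRRR; options L={ 0,1,2,5/2,21/8,43/16,87/32 } R={ 2785/1024,1393/512,697/256,349/128,175/64,11/4,3 } → 5569/2048

5569/2048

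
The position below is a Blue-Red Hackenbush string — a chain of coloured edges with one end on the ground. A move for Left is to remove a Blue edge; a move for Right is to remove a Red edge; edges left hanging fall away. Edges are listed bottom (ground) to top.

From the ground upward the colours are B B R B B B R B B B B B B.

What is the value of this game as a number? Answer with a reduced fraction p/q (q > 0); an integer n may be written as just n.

3967/2048

Recurse on prefixes of the 13-edge string B B R B B B R B B B B B B:
1 of 13 · B · max L 0 · min R +∞ so 1
2 of 13 · BB · max L 1 · min R +∞ so 2
3 of 13 · BBR · max L 1 · min R 2 so 3/2
4 of 13 · BBRB · max L 3/2 · min R 2 so 7/4
5 of 13 · BBRBB · max L 7/4 · min R 2 so 15/8
6 of 13 · BBRBBB · max L 15/8 · min R 2 so 31/16
7 of 13 · BBRBBBR · max L 15/8 · min R 31/16 so 61/32
8 of 13 · BBRBBBRB · max L 61/32 · min R 31/16 so 123/64
9 of 13 · BBRBBBRBB · max L 123/64 · min R 31/16 so 247/128
10 of 13 · BBRBBBRBBB · max L 247/128 · min R 31/16 so 495/256
11 of 13 · BBRBBBRBBBB · max L 495/256 · min R 31/16 so 991/512
12 of 13 · BBRBBBRBBBBB · max L 991/512 · min R 31/16 so 1983/1024
13 of 13 · BBRBBBRBBBBBB · max L 1983/1024 · min R 31/16 so 3967/2048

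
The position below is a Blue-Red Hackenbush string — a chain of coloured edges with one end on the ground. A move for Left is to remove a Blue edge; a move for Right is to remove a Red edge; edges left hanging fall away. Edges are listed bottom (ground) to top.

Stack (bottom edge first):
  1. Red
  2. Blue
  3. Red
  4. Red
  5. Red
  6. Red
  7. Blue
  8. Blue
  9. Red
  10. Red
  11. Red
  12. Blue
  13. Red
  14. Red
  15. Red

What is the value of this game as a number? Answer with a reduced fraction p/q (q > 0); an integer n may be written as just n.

R: Left { none }, Right { 0 } → simplest -1
RB: Left { -1 }, Right { 0 } → simplest -1/2
RBR: Left { -1 }, Right { -1/2, 0 } → simplest -3/4
RBRR: Left { -1 }, Right { -3/4, -1/2, 0 } → simplest -7/8
RBRRR: Left { -1 }, Right { -7/8, -3/4, -1/2, 0 } → simplest -15/16
RBRRRR: Left { -1 }, Right { -15/16, -7/8, -3/4, -1/2, 0 } → simplest -31/32
RBRRRRB: Left { -1, -31/32 }, Right { -15/16, -7/8, -3/4, -1/2, 0 } → simplest -61/64
RBRRRRBB: Left { -1, -31/32, -61/64 }, Right { -15/16, -7/8, -3/4, -1/2, 0 } → simplest -121/128
RBRRRRBBR: Left { -1, -31/32, -61/64 }, Right { -121/128, -15/16, -7/8, -3/4, -1/2, 0 } → simplest -243/256
RBRRRRBBRR: Left { -1, -31/32, -61/64 }, Right { -243/256, -121/128, -15/16, -7/8, -3/4, -1/2, 0 } → simplest -487/512
RBRRRRBBRRR: Left { -1, -31/32, -61/64 }, Right { -487/512, -243/256, -121/128, -15/16, -7/8, -3/4, -1/2, 0 } → simplest -975/1024
RBRRRRBBRRRB: Left { -1, -31/32, -61/64, -975/1024 }, Right { -487/512, -243/256, -121/128, -15/16, -7/8, -3/4, -1/2, 0 } → simplest -1949/2048
RBRRRRBBRRRBR: Left { -1, -31/32, -61/64, -975/1024 }, Right { -1949/2048, -487/512, -243/256, -121/128, -15/16, -7/8, -3/4, -1/2, 0 } → simplest -3899/4096
RBRRRRBBRRRBRR: Left { -1, -31/32, -61/64, -975/1024 }, Right { -3899/4096, -1949/2048, -487/512, -243/256, -121/128, -15/16, -7/8, -3/4, -1/2, 0 } → simplest -7799/8192
RBRRRRBBRRRBRRR: Left { -1, -31/32, -61/64, -975/1024 }, Right { -7799/8192, -3899/4096, -1949/2048, -487/512, -243/256, -121/128, -15/16, -7/8, -3/4, -1/2, 0 } → simplest -15599/16384

-15599/16384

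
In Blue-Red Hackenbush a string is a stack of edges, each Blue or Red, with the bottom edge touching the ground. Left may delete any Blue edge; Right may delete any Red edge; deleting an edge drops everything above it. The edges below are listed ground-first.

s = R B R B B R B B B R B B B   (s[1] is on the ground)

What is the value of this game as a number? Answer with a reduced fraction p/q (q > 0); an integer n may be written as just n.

-2321/4096

Build value(s[:k]) for k = 1..13, string s = R B R B B R B B B R B B B.
value_1 [R]  L=[(no moves)]  R=[0]  → -1
value_2 [RB]  L=[-1]  R=[0]  → -1/2
value_3 [RBR]  L=[-1]  R=[-1/2 0]  → -3/4
value_4 [RBRB]  L=[-1 -3/4]  R=[-1/2 0]  → -5/8
value_5 [RBRBB]  L=[-1 -3/4 -5/8]  R=[-1/2 0]  → -9/16
value_6 [RBRBBR]  L=[-1 -3/4 -5/8]  R=[-9/16 -1/2 0]  → -19/32
value_7 [RBRBBRB]  L=[-1 -3/4 -5/8 -19/32]  R=[-9/16 -1/2 0]  → -37/64
value_8 [RBRBBRBB]  L=[-1 -3/4 -5/8 -19/32 -37/64]  R=[-9/16 -1/2 0]  → -73/128
value_9 [RBRBBRBBB]  L=[-1 -3/4 -5/8 -19/32 -37/64 -73/128]  R=[-9/16 -1/2 0]  → -145/256
value_10 [RBRBBRBBBR]  L=[-1 -3/4 -5/8 -19/32 -37/64 -73/128]  R=[-145/256 -9/16 -1/2 0]  → -291/512
value_11 [RBRBBRBBBRB]  L=[-1 -3/4 -5/8 -19/32 -37/64 -73/128 -291/512]  R=[-145/256 -9/16 -1/2 0]  → -581/1024
value_12 [RBRBBRBBBRBB]  L=[-1 -3/4 -5/8 -19/32 -37/64 -73/128 -291/512 -581/1024]  R=[-145/256 -9/16 -1/2 0]  → -1161/2048
value_13 [RBRBBRBBBRBBB]  L=[-1 -3/4 -5/8 -19/32 -37/64 -73/128 -291/512 -581/1024 -1161/2048]  R=[-145/256 -9/16 -1/2 0]  → -2321/4096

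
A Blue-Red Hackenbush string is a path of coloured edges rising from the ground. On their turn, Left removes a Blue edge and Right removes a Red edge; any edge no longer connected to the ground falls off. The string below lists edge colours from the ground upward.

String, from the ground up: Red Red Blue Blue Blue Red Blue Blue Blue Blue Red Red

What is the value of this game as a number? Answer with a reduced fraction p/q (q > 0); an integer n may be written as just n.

-1159/1024

step 1: add Red to get R; options L={ none } R={ 0 } gives -1
step 2: add Red to get RR; options L={ none } R={ -1 0 } gives -2
step 3: add Blue to get RRB; options L={ -2 } R={ -1 0 } gives -3/2
step 4: add Blue to get RRBB; options L={ -2 -3/2 } R={ -1 0 } gives -5/4
step 5: add Blue to get RRBBB; options L={ -2 -3/2 -5/4 } R={ -1 0 } gives -9/8
step 6: add Red to get RRBBBR; options L={ -2 -3/2 -5/4 } R={ -9/8 -1 0 } gives -19/16
step 7: add Blue to get RRBBBRB; options L={ -2 -3/2 -5/4 -19/16 } R={ -9/8 -1 0 } gives -37/32
step 8: add Blue to get RRBBBRBB; options L={ -2 -3/2 -5/4 -19/16 -37/32 } R={ -9/8 -1 0 } gives -73/64
step 9: add Blue to get RRBBBRBBB; options L={ -2 -3/2 -5/4 -19/16 -37/32 -73/64 } R={ -9/8 -1 0 } gives -145/128
step 10: add Blue to get RRBBBRBBBB; options L={ -2 -3/2 -5/4 -19/16 -37/32 -73/64 -145/128 } R={ -9/8 -1 0 } gives -289/256
step 11: add Red to get RRBBBRBBBBR; options L={ -2 -3/2 -5/4 -19/16 -37/32 -73/64 -145/128 } R={ -289/256 -9/8 -1 0 } gives -579/512
step 12: add Red to get RRBBBRBBBBRR; options L={ -2 -3/2 -5/4 -19/16 -37/32 -73/64 -145/128 } R={ -579/512 -289/256 -9/8 -1 0 } gives -1159/1024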